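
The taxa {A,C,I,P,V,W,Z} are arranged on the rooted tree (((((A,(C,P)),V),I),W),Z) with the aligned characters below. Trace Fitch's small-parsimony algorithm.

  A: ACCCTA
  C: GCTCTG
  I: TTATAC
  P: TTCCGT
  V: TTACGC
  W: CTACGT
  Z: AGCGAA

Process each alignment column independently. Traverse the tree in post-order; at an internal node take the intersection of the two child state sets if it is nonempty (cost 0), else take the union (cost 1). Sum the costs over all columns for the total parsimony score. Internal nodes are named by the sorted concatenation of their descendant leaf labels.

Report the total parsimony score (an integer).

21

site 0, node CP: C={G} ∪ P={T} → {G,T} (+1)
site 0, node ACP: A={A} ∪ CP={G,T} → {A,G,T} (+1)
site 0, node ACPV: ACP={A,G,T} ∩ V={T} → {T} (+0)
site 0, node ACIPV: ACPV={T} ∩ I={T} → {T} (+0)
site 0, node ACIPVW: ACIPV={T} ∪ W={C} → {C,T} (+1)
site 0, node ACIPVWZ: ACIPVW={C,T} ∪ Z={A} → {A,C,T} (+1)
site 1, node CP: C={C} ∪ P={T} → {C,T} (+1)
site 1, node ACP: A={C} ∩ CP={C,T} → {C} (+0)
site 1, node ACPV: ACP={C} ∪ V={T} → {C,T} (+1)
site 1, node ACIPV: ACPV={C,T} ∩ I={T} → {T} (+0)
site 1, node ACIPVW: ACIPV={T} ∩ W={T} → {T} (+0)
site 1, node ACIPVWZ: ACIPVW={T} ∪ Z={G} → {G,T} (+1)
site 2, node CP: C={T} ∪ P={C} → {C,T} (+1)
site 2, node ACP: A={C} ∩ CP={C,T} → {C} (+0)
site 2, node ACPV: ACP={C} ∪ V={A} → {A,C} (+1)
site 2, node ACIPV: ACPV={A,C} ∩ I={A} → {A} (+0)
site 2, node ACIPVW: ACIPV={A} ∩ W={A} → {A} (+0)
site 2, node ACIPVWZ: ACIPVW={A} ∪ Z={C} → {A,C} (+1)
site 3, node CP: C={C} ∩ P={C} → {C} (+0)
site 3, node ACP: A={C} ∩ CP={C} → {C} (+0)
site 3, node ACPV: ACP={C} ∩ V={C} → {C} (+0)
site 3, node ACIPV: ACPV={C} ∪ I={T} → {C,T} (+1)
site 3, node ACIPVW: ACIPV={C,T} ∩ W={C} → {C} (+0)
site 3, node ACIPVWZ: ACIPVW={C} ∪ Z={G} → {C,G} (+1)
site 4, node CP: C={T} ∪ P={G} → {G,T} (+1)
site 4, node ACP: A={T} ∩ CP={G,T} → {T} (+0)
site 4, node ACPV: ACP={T} ∪ V={G} → {G,T} (+1)
site 4, node ACIPV: ACPV={G,T} ∪ I={A} → {A,G,T} (+1)
site 4, node ACIPVW: ACIPV={A,G,T} ∩ W={G} → {G} (+0)
site 4, node ACIPVWZ: ACIPVW={G} ∪ Z={A} → {A,G} (+1)
site 5, node CP: C={G} ∪ P={T} → {G,T} (+1)
site 5, node ACP: A={A} ∪ CP={G,T} → {A,G,T} (+1)
site 5, node ACPV: ACP={A,G,T} ∪ V={C} → {A,C,G,T} (+1)
site 5, node ACIPV: ACPV={A,C,G,T} ∩ I={C} → {C} (+0)
site 5, node ACIPVW: ACIPV={C} ∪ W={T} → {C,T} (+1)
site 5, node ACIPVWZ: ACIPVW={C,T} ∪ Z={A} → {A,C,T} (+1)
per-site changes: [4, 3, 3, 2, 4, 5]; total = 21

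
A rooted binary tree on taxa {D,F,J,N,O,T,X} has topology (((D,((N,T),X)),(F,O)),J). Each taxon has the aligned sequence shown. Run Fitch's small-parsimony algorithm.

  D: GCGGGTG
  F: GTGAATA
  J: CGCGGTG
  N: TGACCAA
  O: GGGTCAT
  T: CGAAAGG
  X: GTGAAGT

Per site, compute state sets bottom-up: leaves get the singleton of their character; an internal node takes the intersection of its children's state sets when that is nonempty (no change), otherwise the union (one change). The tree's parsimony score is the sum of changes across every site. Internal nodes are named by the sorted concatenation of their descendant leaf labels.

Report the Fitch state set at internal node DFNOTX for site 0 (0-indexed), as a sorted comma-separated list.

site 0, node NT: N={T} ∪ T={C} → {C,T} (+1)
site 0, node NTX: NT={C,T} ∪ X={G} → {C,G,T} (+1)
site 0, node DNTX: D={G} ∩ NTX={C,G,T} → {G} (+0)
site 0, node FO: F={G} ∩ O={G} → {G} (+0)
site 0, node DFNOTX: DNTX={G} ∩ FO={G} → {G} (+0)
site 0, node DFJNOTX: DFNOTX={G} ∪ J={C} → {C,G} (+1)
site 1, node NT: N={G} ∩ T={G} → {G} (+0)
site 1, node NTX: NT={G} ∪ X={T} → {G,T} (+1)
site 1, node DNTX: D={C} ∪ NTX={G,T} → {C,G,T} (+1)
site 1, node FO: F={T} ∪ O={G} → {G,T} (+1)
site 1, node DFNOTX: DNTX={C,G,T} ∩ FO={G,T} → {G,T} (+0)
site 1, node DFJNOTX: DFNOTX={G,T} ∩ J={G} → {G} (+0)
site 2, node NT: N={A} ∩ T={A} → {A} (+0)
site 2, node NTX: NT={A} ∪ X={G} → {A,G} (+1)
site 2, node DNTX: D={G} ∩ NTX={A,G} → {G} (+0)
site 2, node FO: F={G} ∩ O={G} → {G} (+0)
site 2, node DFNOTX: DNTX={G} ∩ FO={G} → {G} (+0)
site 2, node DFJNOTX: DFNOTX={G} ∪ J={C} → {C,G} (+1)
site 3, node NT: N={C} ∪ T={A} → {A,C} (+1)
site 3, node NTX: NT={A,C} ∩ X={A} → {A} (+0)
site 3, node DNTX: D={G} ∪ NTX={A} → {A,G} (+1)
site 3, node FO: F={A} ∪ O={T} → {A,T} (+1)
site 3, node DFNOTX: DNTX={A,G} ∩ FO={A,T} → {A} (+0)
site 3, node DFJNOTX: DFNOTX={A} ∪ J={G} → {A,G} (+1)
site 4, node NT: N={C} ∪ T={A} → {A,C} (+1)
site 4, node NTX: NT={A,C} ∩ X={A} → {A} (+0)
site 4, node DNTX: D={G} ∪ NTX={A} → {A,G} (+1)
site 4, node FO: F={A} ∪ O={C} → {A,C} (+1)
site 4, node DFNOTX: DNTX={A,G} ∩ FO={A,C} → {A} (+0)
site 4, node DFJNOTX: DFNOTX={A} ∪ J={G} → {A,G} (+1)
site 5, node NT: N={A} ∪ T={G} → {A,G} (+1)
site 5, node NTX: NT={A,G} ∩ X={G} → {G} (+0)
site 5, node DNTX: D={T} ∪ NTX={G} → {G,T} (+1)
site 5, node FO: F={T} ∪ O={A} → {A,T} (+1)
site 5, node DFNOTX: DNTX={G,T} ∩ FO={A,T} → {T} (+0)
site 5, node DFJNOTX: DFNOTX={T} ∩ J={T} → {T} (+0)
site 6, node NT: N={A} ∪ T={G} → {A,G} (+1)
site 6, node NTX: NT={A,G} ∪ X={T} → {A,G,T} (+1)
site 6, node DNTX: D={G} ∩ NTX={A,G,T} → {G} (+0)
site 6, node FO: F={A} ∪ O={T} → {A,T} (+1)
site 6, node DFNOTX: DNTX={G} ∪ FO={A,T} → {A,G,T} (+1)
site 6, node DFJNOTX: DFNOTX={A,G,T} ∩ J={G} → {G} (+0)
per-site changes: [3, 3, 2, 4, 4, 3, 4]; total = 23

G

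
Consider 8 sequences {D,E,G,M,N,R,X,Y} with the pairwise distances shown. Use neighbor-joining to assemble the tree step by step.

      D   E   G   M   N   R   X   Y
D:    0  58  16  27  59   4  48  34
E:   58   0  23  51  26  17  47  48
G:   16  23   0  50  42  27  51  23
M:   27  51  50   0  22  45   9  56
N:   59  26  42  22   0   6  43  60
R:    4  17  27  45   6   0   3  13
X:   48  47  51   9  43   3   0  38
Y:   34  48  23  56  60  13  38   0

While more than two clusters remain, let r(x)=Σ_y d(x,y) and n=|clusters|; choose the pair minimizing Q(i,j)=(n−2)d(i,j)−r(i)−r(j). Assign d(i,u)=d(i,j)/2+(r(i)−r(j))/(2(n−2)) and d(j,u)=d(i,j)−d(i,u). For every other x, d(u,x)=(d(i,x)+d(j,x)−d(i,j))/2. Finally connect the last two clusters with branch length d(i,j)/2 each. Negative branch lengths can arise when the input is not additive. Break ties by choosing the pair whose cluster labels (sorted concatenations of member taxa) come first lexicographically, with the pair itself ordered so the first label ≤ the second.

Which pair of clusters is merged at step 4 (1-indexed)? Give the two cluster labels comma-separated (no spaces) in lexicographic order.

step 1: merge (M,X) at d=9, Q=-445; branch lengths M→25/4, X→11/4; new cluster MX
  updated: d(D,MX)=33, d(E,MX)=89/2, d(G,MX)=46, d(MX,N)=28, d(MX,R)=39/2, d(MX,Y)=85/2
step 2: merge (E,N) at d=26, Q=-615/2; branch lengths E→251/20, N→269/20; new cluster EN
  updated: d(D,EN)=91/2, d(EN,G)=39/2, d(EN,MX)=93/4, d(EN,R)=-3/2, d(EN,Y)=41
step 3: merge (D,G) at d=16, Q=-200; branch lengths D→65/8, G→63/8; new cluster DG
  updated: d(DG,EN)=49/2, d(DG,MX)=63/2, d(DG,R)=15/2, d(DG,Y)=41/2
step 4: merge (DG,Y) at d=41/2, Q=-279/2; branch lengths DG→19/4, Y→63/4; new cluster DGY
  updated: d(DGY,EN)=45/2, d(DGY,MX)=107/4, d(DGY,R)=0
step 5: merge (DGY,R) at d=0, Q=-269/4; branch lengths DGY→125/16, R→-125/16; new cluster DGRY
  updated: d(DGRY,EN)=21/2, d(DGRY,MX)=185/8
step 6: merge (DGRY,EN) at d=21/2, Q=-455/8; branch lengths DGRY→83/16, EN→85/16; new cluster DEGNRY
  updated: d(DEGNRY,MX)=287/16
step 7: merge (DEGNRY,MX) at d=287/16; branch lengths DEGNRY→287/32, MX→287/32; new cluster DEGMNRXY
final tree: (((((D:65/8,G:63/8):19/4,Y:63/4):125/16,R:-125/16):83/16,(E:251/20,N:269/20):85/16):287/32,(M:25/4,X:11/4):287/32)
total length: 1599/16

DG,Y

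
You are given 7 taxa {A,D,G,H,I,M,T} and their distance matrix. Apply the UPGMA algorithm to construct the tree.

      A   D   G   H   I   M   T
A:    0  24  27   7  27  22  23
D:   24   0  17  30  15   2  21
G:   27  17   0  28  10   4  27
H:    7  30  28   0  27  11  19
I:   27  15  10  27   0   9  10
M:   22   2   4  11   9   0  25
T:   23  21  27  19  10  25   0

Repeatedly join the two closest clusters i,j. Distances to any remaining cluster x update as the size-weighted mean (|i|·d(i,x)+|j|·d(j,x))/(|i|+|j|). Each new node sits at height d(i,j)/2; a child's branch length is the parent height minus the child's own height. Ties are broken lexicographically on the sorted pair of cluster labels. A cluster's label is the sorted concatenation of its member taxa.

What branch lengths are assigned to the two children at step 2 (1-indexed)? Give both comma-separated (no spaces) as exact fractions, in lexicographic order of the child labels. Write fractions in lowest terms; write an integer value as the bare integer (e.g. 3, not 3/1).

iteration 1: select D,M (d=2); attach at lengths (1, 1); label the merged cluster DM
  updated: d(A,DM)=23, d(DM,G)=21/2, d(DM,H)=41/2, d(DM,I)=12, d(DM,T)=23
iteration 2: select A,H (d=7); attach at lengths (7/2, 7/2); label the merged cluster AH
  updated: d(AH,DM)=87/4, d(AH,G)=55/2, d(AH,I)=27, d(AH,T)=21
iteration 3: select G,I (d=10); attach at lengths (5, 5); label the merged cluster GI
  updated: d(AH,GI)=109/4, d(DM,GI)=45/4, d(GI,T)=37/2
iteration 4: select DM,GI (d=45/4); attach at lengths (37/8, 5/8); label the merged cluster DGIM
  updated: d(AH,DGIM)=49/2, d(DGIM,T)=83/4
iteration 5: select DGIM,T (d=83/4); attach at lengths (19/4, 83/8); label the merged cluster DGIMT
  updated: d(AH,DGIMT)=119/5
iteration 6: select AH,DGIMT (d=119/5); attach at lengths (42/5, 61/40); label the merged cluster ADGHIMT
final tree: ((A:7/2,H:7/2):42/5,(((D:1,M:1):37/8,(G:5,I:5):5/8):19/4,T:83/8):61/40)
total length: 493/10

7/2,7/2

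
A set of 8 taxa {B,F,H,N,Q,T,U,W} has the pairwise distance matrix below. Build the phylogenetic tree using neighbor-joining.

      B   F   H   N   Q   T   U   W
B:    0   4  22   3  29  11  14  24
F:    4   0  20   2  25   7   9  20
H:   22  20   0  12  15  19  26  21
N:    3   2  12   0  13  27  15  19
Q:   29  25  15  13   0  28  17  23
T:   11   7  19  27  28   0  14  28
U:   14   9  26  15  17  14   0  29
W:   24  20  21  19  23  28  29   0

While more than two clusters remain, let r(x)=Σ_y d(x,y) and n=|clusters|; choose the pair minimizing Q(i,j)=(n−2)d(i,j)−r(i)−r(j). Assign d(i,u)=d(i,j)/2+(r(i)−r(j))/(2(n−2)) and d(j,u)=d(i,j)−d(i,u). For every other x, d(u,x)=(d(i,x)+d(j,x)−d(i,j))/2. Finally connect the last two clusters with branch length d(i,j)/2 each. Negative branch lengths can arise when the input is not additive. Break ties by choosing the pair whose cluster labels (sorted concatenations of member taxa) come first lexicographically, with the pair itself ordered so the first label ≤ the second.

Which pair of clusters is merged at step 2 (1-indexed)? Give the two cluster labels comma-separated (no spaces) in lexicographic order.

HQ,W

step 1: merge (H,Q) at d=15, Q=-195; branch lengths H→25/4, Q→35/4; new cluster HQ
  updated: d(B,HQ)=18, d(F,HQ)=15, d(HQ,N)=5, d(HQ,T)=16, d(HQ,U)=14, d(HQ,W)=29/2
step 2: merge (HQ,W) at d=29/2, Q=-289/2; branch lengths HQ→41/20, W→249/20; new cluster HQW
  updated: d(B,HQW)=55/4, d(F,HQW)=41/4, d(HQW,N)=19/4, d(HQW,T)=59/4, d(HQW,U)=57/4
step 3: merge (HQW,N) at d=19/4, Q=-181/2; branch lengths HQW→25/8, N→13/8; new cluster HNQW
  updated: d(B,HNQW)=6, d(F,HNQW)=15/4, d(HNQW,T)=37/2, d(HNQW,U)=49/4
step 4: merge (T,U) at d=14, Q=-231/4; branch lengths T→173/24, U→163/24; new cluster TU
  updated: d(B,TU)=11/2, d(F,TU)=1, d(HNQW,TU)=67/8
step 5: merge (B,HNQW) at d=6, Q=-173/8; branch lengths B→75/32, HNQW→117/32; new cluster BHNQW
  updated: d(BHNQW,F)=7/8, d(BHNQW,TU)=63/16
step 6: merge (BHNQW,F) at d=7/8, Q=-93/16; branch lengths BHNQW→61/32, F→-33/32; new cluster BFHNQW
  updated: d(BFHNQW,TU)=65/32
step 7: merge (BFHNQW,TU) at d=65/32; branch lengths BFHNQW→65/64, TU→65/64; new cluster BFHNQTUW
final tree: (((B:75/32,(((H:25/4,Q:35/4):41/20,W:249/20):25/8,N:13/8):117/32):61/32,F:-33/32):65/64,(T:173/24,U:163/24):65/64)
total length: 1829/32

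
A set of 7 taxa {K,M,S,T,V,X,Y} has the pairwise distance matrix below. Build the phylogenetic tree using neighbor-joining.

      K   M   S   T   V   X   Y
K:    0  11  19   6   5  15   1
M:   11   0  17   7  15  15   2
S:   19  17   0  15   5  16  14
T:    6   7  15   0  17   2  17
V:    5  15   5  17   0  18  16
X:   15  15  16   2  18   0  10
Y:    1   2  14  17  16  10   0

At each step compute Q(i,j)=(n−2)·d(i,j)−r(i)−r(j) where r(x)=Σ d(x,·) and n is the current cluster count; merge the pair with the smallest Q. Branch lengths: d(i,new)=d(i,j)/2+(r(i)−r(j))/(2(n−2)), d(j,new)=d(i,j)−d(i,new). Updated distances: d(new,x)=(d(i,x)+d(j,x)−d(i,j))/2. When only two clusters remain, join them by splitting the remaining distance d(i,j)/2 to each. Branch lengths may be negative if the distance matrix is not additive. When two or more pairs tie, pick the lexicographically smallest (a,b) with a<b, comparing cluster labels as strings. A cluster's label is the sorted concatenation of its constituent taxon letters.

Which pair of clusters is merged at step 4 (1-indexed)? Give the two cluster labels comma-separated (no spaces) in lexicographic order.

step 1: merge (S,V) at d=5, Q=-137; branch lengths S→7/2, V→3/2; new cluster SV
  updated: d(K,SV)=19/2, d(M,SV)=27/2, d(SV,T)=27/2, d(SV,X)=29/2, d(SV,Y)=25/2
step 2: merge (T,X) at d=2, Q=-94; branch lengths T→-3/8, X→19/8; new cluster TX
  updated: d(K,TX)=19/2, d(M,TX)=10, d(SV,TX)=13, d(TX,Y)=25/2
step 3: merge (M,Y) at d=2, Q=-117/2; branch lengths M→29/12, Y→-5/12; new cluster MY
  updated: d(K,MY)=5, d(MY,SV)=12, d(MY,TX)=41/4
step 4: merge (K,MY) at d=5, Q=-165/4; branch lengths K→27/16, MY→53/16; new cluster KMY
  updated: d(KMY,SV)=33/4, d(KMY,TX)=59/8
step 5: merge (KMY,SV) at d=33/4, Q=-229/8; branch lengths KMY→21/16, SV→111/16; new cluster KMSVY
  updated: d(KMSVY,TX)=97/16
step 6: merge (KMSVY,TX) at d=97/16; branch lengths KMSVY→97/32, TX→97/32; new cluster KMSTVXY
final tree: (((K:27/16,(M:29/12,Y:-5/12):53/16):21/16,(S:7/2,V:3/2):111/16):97/32,(T:-3/8,X:19/8):97/32)
total length: 453/16

K,MY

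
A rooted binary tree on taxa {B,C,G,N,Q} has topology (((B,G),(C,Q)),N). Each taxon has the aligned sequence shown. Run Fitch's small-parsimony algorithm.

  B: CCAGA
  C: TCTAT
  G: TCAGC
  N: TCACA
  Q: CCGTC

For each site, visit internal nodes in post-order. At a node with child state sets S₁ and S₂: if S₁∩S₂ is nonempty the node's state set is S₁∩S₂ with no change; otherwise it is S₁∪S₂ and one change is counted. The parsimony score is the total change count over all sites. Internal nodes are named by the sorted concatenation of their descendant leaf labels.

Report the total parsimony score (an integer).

10

BG@0: {C} ∪ {T} = {C,T} (union, +1)
CQ@0: {T} ∪ {C} = {C,T} (union, +1)
BCGQ@0: {C,T} ∩ {C,T} = {C,T} (intersection, +0)
BCGNQ@0: {C,T} ∩ {T} = {T} (intersection, +0)
BG@1: {C} ∩ {C} = {C} (intersection, +0)
CQ@1: {C} ∩ {C} = {C} (intersection, +0)
BCGQ@1: {C} ∩ {C} = {C} (intersection, +0)
BCGNQ@1: {C} ∩ {C} = {C} (intersection, +0)
BG@2: {A} ∩ {A} = {A} (intersection, +0)
CQ@2: {T} ∪ {G} = {G,T} (union, +1)
BCGQ@2: {A} ∪ {G,T} = {A,G,T} (union, +1)
BCGNQ@2: {A,G,T} ∩ {A} = {A} (intersection, +0)
BG@3: {G} ∩ {G} = {G} (intersection, +0)
CQ@3: {A} ∪ {T} = {A,T} (union, +1)
BCGQ@3: {G} ∪ {A,T} = {A,G,T} (union, +1)
BCGNQ@3: {A,G,T} ∪ {C} = {A,C,G,T} (union, +1)
BG@4: {A} ∪ {C} = {A,C} (union, +1)
CQ@4: {T} ∪ {C} = {C,T} (union, +1)
BCGQ@4: {A,C} ∩ {C,T} = {C} (intersection, +0)
BCGNQ@4: {C} ∪ {A} = {A,C} (union, +1)
per-site changes: [2, 0, 2, 3, 3]; total = 10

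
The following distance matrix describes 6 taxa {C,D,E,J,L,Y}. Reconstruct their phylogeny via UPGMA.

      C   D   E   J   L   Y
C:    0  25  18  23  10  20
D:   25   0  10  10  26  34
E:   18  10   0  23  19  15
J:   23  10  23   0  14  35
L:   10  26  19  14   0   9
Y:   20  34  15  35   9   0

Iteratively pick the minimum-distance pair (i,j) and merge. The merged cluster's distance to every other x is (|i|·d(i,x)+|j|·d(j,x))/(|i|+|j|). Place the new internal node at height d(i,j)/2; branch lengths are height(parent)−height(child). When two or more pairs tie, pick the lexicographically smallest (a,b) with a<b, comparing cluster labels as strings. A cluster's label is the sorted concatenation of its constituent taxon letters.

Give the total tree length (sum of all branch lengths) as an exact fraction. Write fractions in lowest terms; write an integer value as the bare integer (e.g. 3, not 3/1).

1745/36

step 1: merge (L,Y) at d=9; branch lengths L→9/2, Y→9/2; new cluster LY
  updated: d(C,LY)=15, d(D,LY)=30, d(E,LY)=17, d(J,LY)=49/2
step 2: merge (D,E) at d=10; branch lengths D→5, E→5; new cluster DE
  updated: d(C,DE)=43/2, d(DE,J)=33/2, d(DE,LY)=47/2
step 3: merge (C,LY) at d=15; branch lengths C→15/2, LY→3; new cluster CLY
  updated: d(CLY,DE)=137/6, d(CLY,J)=24
step 4: merge (DE,J) at d=33/2; branch lengths DE→13/4, J→33/4; new cluster DEJ
  updated: d(CLY,DEJ)=209/9
step 5: merge (CLY,DEJ) at d=209/9; branch lengths CLY→37/9, DEJ→121/36; new cluster CDEJLY
final tree: ((C:15/2,(L:9/2,Y:9/2):3):37/9,((D:5,E:5):13/4,J:33/4):121/36)
total length: 1745/36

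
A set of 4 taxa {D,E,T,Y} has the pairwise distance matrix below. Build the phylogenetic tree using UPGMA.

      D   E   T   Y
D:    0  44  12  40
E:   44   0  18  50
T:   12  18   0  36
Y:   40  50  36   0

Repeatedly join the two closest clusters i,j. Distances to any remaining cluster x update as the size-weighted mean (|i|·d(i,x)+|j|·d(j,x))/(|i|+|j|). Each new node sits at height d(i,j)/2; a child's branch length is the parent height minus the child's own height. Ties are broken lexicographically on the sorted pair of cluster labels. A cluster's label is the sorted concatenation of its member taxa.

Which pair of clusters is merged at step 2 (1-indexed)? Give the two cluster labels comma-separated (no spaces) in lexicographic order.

DT,E

1. join D+T (d=12) ⇒ DT; edges |D|=6, |T|=6
  updated: d(DT,E)=31, d(DT,Y)=38
2. join DT+E (d=31) ⇒ DET; edges |DT|=19/2, |E|=31/2
  updated: d(DET,Y)=42
3. join DET+Y (d=42) ⇒ DETY; edges |DET|=11/2, |Y|=21
final tree: (((D:6,T:6):19/2,E:31/2):11/2,Y:21)
total length: 127/2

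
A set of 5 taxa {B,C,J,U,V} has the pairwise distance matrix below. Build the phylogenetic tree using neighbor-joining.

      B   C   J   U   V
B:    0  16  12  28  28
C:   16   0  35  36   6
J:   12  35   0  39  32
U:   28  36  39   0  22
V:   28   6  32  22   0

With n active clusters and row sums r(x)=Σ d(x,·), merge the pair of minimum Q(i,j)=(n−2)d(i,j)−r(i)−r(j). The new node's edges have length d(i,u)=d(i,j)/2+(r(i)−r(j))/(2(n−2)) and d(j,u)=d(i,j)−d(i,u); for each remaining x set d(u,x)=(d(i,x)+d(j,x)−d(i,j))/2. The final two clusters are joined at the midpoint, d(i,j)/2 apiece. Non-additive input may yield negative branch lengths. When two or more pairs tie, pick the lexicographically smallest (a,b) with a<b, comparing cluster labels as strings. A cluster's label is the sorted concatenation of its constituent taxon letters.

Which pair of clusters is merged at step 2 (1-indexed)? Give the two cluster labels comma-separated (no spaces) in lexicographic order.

iteration 1: select B,J (d=12, Q=-166); attach at lengths (1/3, 35/3); label the merged cluster BJ
  updated: d(BJ,C)=39/2, d(BJ,U)=55/2, d(BJ,V)=24
iteration 2: select BJ,U (d=55/2, Q=-203/2); attach at lengths (81/8, 139/8); label the merged cluster BJU
  updated: d(BJU,C)=14, d(BJU,V)=37/4
iteration 3: select BJU,C (d=14, Q=-117/4); attach at lengths (69/8, 43/8); label the merged cluster BCJU
  updated: d(BCJU,V)=5/8
iteration 4: select BCJU,V (d=5/8); attach at lengths (5/16, 5/16); label the merged cluster BCJUV
final tree: ((((B:1/3,J:35/3):81/8,U:139/8):69/8,C:43/8):5/16,V:5/16)
total length: 433/8

BJ,U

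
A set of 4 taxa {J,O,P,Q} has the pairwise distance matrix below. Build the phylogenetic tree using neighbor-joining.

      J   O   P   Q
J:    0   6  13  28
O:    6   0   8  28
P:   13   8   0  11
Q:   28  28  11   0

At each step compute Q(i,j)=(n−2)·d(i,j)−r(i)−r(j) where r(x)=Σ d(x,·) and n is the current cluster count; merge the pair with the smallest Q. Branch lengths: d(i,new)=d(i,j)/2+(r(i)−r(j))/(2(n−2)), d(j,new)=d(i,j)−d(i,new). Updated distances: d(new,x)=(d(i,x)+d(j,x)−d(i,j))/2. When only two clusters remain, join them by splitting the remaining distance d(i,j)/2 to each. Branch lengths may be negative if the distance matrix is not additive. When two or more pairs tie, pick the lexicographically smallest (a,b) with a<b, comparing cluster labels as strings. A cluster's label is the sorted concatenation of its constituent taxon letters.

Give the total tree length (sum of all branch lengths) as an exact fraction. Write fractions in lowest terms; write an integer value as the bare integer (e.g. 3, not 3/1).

step 1: merge (J,O) at d=6, Q=-77; branch lengths J→17/4, O→7/4; new cluster JO
  updated: d(JO,P)=15/2, d(JO,Q)=25
step 2: merge (JO,P) at d=15/2, Q=-87/2; branch lengths JO→43/4, P→-13/4; new cluster JOP
  updated: d(JOP,Q)=57/4
step 3: merge (JOP,Q) at d=57/4; branch lengths JOP→57/8, Q→57/8; new cluster JOPQ
final tree: (((J:17/4,O:7/4):43/4,P:-13/4):57/8,Q:57/8)
total length: 111/4

111/4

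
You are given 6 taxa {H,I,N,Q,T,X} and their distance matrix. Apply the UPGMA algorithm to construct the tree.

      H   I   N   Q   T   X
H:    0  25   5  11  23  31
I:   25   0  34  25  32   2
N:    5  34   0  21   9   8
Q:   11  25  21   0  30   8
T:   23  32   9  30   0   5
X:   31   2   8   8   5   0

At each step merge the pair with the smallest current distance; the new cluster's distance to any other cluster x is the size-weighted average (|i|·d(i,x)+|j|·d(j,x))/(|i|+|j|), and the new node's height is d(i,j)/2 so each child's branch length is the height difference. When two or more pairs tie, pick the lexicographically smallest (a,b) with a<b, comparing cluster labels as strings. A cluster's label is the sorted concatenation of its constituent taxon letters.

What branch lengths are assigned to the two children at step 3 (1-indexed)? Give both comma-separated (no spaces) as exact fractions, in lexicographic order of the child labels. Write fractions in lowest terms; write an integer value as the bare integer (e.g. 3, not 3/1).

step 1: merge (I,X) at d=2; branch lengths I→1, X→1; new cluster IX
  updated: d(H,IX)=28, d(IX,N)=21, d(IX,Q)=33/2, d(IX,T)=37/2
step 2: merge (H,N) at d=5; branch lengths H→5/2, N→5/2; new cluster HN
  updated: d(HN,IX)=49/2, d(HN,Q)=16, d(HN,T)=16
step 3: merge (HN,Q) at d=16; branch lengths HN→11/2, Q→8; new cluster HNQ
  updated: d(HNQ,IX)=131/6, d(HNQ,T)=62/3
step 4: merge (IX,T) at d=37/2; branch lengths IX→33/4, T→37/4; new cluster ITX
  updated: d(HNQ,ITX)=193/9
step 5: merge (HNQ,ITX) at d=193/9; branch lengths HNQ→49/18, ITX→53/36; new cluster HINQTX
final tree: (((H:5/2,N:5/2):11/2,Q:8):49/18,((I:1,X:1):33/4,T:37/4):53/36)
total length: 1519/36

11/2,8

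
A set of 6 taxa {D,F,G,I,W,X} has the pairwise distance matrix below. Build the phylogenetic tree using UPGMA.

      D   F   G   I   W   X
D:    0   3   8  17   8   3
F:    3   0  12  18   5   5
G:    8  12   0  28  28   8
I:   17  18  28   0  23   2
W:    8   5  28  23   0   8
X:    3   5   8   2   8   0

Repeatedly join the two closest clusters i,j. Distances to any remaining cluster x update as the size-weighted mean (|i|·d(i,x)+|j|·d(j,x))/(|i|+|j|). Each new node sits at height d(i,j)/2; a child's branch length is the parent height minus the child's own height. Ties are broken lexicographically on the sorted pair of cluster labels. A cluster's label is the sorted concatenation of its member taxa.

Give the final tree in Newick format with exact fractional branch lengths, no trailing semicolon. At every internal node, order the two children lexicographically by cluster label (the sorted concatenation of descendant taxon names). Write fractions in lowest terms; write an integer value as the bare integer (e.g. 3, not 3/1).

iteration 1: select I,X (d=2); attach at lengths (1, 1); label the merged cluster IX
  updated: d(D,IX)=10, d(F,IX)=23/2, d(G,IX)=18, d(IX,W)=31/2
iteration 2: select D,F (d=3); attach at lengths (3/2, 3/2); label the merged cluster DF
  updated: d(DF,G)=10, d(DF,IX)=43/4, d(DF,W)=13/2
iteration 3: select DF,W (d=13/2); attach at lengths (7/4, 13/4); label the merged cluster DFW
  updated: d(DFW,G)=16, d(DFW,IX)=37/3
iteration 4: select DFW,IX (d=37/3); attach at lengths (35/12, 31/6); label the merged cluster DFIWX
  updated: d(DFIWX,G)=84/5
iteration 5: select DFIWX,G (d=84/5); attach at lengths (67/30, 42/5); label the merged cluster DFGIWX
final tree: ((((D:3/2,F:3/2):7/4,W:13/4):35/12,(I:1,X:1):31/6):67/30,G:42/5)
total length: 1723/60

((((D:3/2,F:3/2):7/4,W:13/4):35/12,(I:1,X:1):31/6):67/30,G:42/5)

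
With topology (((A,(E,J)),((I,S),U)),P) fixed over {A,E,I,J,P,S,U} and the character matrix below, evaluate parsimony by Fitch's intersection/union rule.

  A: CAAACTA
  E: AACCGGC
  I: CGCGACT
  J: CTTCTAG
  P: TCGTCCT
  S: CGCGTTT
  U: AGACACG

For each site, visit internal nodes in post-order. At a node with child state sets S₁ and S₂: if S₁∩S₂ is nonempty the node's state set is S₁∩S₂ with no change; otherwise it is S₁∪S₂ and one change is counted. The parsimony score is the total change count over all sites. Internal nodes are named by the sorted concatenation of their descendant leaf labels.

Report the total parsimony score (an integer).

25

site 0, node EJ: E={A} ∪ J={C} → {A,C} (+1)
site 0, node AEJ: A={C} ∩ EJ={A,C} → {C} (+0)
site 0, node IS: I={C} ∩ S={C} → {C} (+0)
site 0, node ISU: IS={C} ∪ U={A} → {A,C} (+1)
site 0, node AEIJSU: AEJ={C} ∩ ISU={A,C} → {C} (+0)
site 0, node AEIJPSU: AEIJSU={C} ∪ P={T} → {C,T} (+1)
site 1, node EJ: E={A} ∪ J={T} → {A,T} (+1)
site 1, node AEJ: A={A} ∩ EJ={A,T} → {A} (+0)
site 1, node IS: I={G} ∩ S={G} → {G} (+0)
site 1, node ISU: IS={G} ∩ U={G} → {G} (+0)
site 1, node AEIJSU: AEJ={A} ∪ ISU={G} → {A,G} (+1)
site 1, node AEIJPSU: AEIJSU={A,G} ∪ P={C} → {A,C,G} (+1)
site 2, node EJ: E={C} ∪ J={T} → {C,T} (+1)
site 2, node AEJ: A={A} ∪ EJ={C,T} → {A,C,T} (+1)
site 2, node IS: I={C} ∩ S={C} → {C} (+0)
site 2, node ISU: IS={C} ∪ U={A} → {A,C} (+1)
site 2, node AEIJSU: AEJ={A,C,T} ∩ ISU={A,C} → {A,C} (+0)
site 2, node AEIJPSU: AEIJSU={A,C} ∪ P={G} → {A,C,G} (+1)
site 3, node EJ: E={C} ∩ J={C} → {C} (+0)
site 3, node AEJ: A={A} ∪ EJ={C} → {A,C} (+1)
site 3, node IS: I={G} ∩ S={G} → {G} (+0)
site 3, node ISU: IS={G} ∪ U={C} → {C,G} (+1)
site 3, node AEIJSU: AEJ={A,C} ∩ ISU={C,G} → {C} (+0)
site 3, node AEIJPSU: AEIJSU={C} ∪ P={T} → {C,T} (+1)
site 4, node EJ: E={G} ∪ J={T} → {G,T} (+1)
site 4, node AEJ: A={C} ∪ EJ={G,T} → {C,G,T} (+1)
site 4, node IS: I={A} ∪ S={T} → {A,T} (+1)
site 4, node ISU: IS={A,T} ∩ U={A} → {A} (+0)
site 4, node AEIJSU: AEJ={C,G,T} ∪ ISU={A} → {A,C,G,T} (+1)
site 4, node AEIJPSU: AEIJSU={A,C,G,T} ∩ P={C} → {C} (+0)
site 5, node EJ: E={G} ∪ J={A} → {A,G} (+1)
site 5, node AEJ: A={T} ∪ EJ={A,G} → {A,G,T} (+1)
site 5, node IS: I={C} ∪ S={T} → {C,T} (+1)
site 5, node ISU: IS={C,T} ∩ U={C} → {C} (+0)
site 5, node AEIJSU: AEJ={A,G,T} ∪ ISU={C} → {A,C,G,T} (+1)
site 5, node AEIJPSU: AEIJSU={A,C,G,T} ∩ P={C} → {C} (+0)
site 6, node EJ: E={C} ∪ J={G} → {C,G} (+1)
site 6, node AEJ: A={A} ∪ EJ={C,G} → {A,C,G} (+1)
site 6, node IS: I={T} ∩ S={T} → {T} (+0)
site 6, node ISU: IS={T} ∪ U={G} → {G,T} (+1)
site 6, node AEIJSU: AEJ={A,C,G} ∩ ISU={G,T} → {G} (+0)
site 6, node AEIJPSU: AEIJSU={G} ∪ P={T} → {G,T} (+1)
per-site changes: [3, 3, 4, 3, 4, 4, 4]; total = 25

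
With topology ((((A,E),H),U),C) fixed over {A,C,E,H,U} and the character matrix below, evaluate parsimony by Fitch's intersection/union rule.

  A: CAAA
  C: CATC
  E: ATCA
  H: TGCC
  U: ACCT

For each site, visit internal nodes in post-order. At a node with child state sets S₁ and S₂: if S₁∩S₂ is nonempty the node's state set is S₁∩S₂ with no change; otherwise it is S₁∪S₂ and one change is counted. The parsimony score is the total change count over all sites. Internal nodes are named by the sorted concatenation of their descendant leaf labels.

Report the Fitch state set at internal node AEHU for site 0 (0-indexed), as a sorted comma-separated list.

site 0, node AE: A={C} ∪ E={A} → {A,C} (+1)
site 0, node AEH: AE={A,C} ∪ H={T} → {A,C,T} (+1)
site 0, node AEHU: AEH={A,C,T} ∩ U={A} → {A} (+0)
site 0, node ACEHU: AEHU={A} ∪ C={C} → {A,C} (+1)
site 1, node AE: A={A} ∪ E={T} → {A,T} (+1)
site 1, node AEH: AE={A,T} ∪ H={G} → {A,G,T} (+1)
site 1, node AEHU: AEH={A,G,T} ∪ U={C} → {A,C,G,T} (+1)
site 1, node ACEHU: AEHU={A,C,G,T} ∩ C={A} → {A} (+0)
site 2, node AE: A={A} ∪ E={C} → {A,C} (+1)
site 2, node AEH: AE={A,C} ∩ H={C} → {C} (+0)
site 2, node AEHU: AEH={C} ∩ U={C} → {C} (+0)
site 2, node ACEHU: AEHU={C} ∪ C={T} → {C,T} (+1)
site 3, node AE: A={A} ∩ E={A} → {A} (+0)
site 3, node AEH: AE={A} ∪ H={C} → {A,C} (+1)
site 3, node AEHU: AEH={A,C} ∪ U={T} → {A,C,T} (+1)
site 3, node ACEHU: AEHU={A,C,T} ∩ C={C} → {C} (+0)
per-site changes: [3, 3, 2, 2]; total = 10

A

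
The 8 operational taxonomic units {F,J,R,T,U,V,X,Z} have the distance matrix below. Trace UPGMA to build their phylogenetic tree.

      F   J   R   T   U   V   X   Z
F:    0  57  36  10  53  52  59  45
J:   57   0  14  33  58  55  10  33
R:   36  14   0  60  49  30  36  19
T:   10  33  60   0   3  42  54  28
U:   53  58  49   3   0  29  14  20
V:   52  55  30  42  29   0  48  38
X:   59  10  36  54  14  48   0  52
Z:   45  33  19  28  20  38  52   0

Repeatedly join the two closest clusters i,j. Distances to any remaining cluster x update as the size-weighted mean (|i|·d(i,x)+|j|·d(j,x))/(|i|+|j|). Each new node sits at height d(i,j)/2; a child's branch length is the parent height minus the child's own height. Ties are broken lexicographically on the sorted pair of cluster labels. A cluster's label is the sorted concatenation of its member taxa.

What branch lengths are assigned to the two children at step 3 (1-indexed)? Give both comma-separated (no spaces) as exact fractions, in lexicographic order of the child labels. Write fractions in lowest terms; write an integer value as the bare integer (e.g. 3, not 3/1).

19/2,19/2

1. join T+U (d=3) ⇒ TU; edges |T|=3/2, |U|=3/2
  updated: d(F,TU)=63/2, d(J,TU)=91/2, d(R,TU)=109/2, d(TU,V)=71/2, d(TU,X)=34, d(TU,Z)=24
2. join J+X (d=10) ⇒ JX; edges |J|=5, |X|=5
  updated: d(F,JX)=58, d(JX,R)=25, d(JX,TU)=159/4, d(JX,V)=103/2, d(JX,Z)=85/2
3. join R+Z (d=19) ⇒ RZ; edges |R|=19/2, |Z|=19/2
  updated: d(F,RZ)=81/2, d(JX,RZ)=135/4, d(RZ,TU)=157/4, d(RZ,V)=34
4. join F+TU (d=63/2) ⇒ FTU; edges |F|=63/4, |TU|=57/4
  updated: d(FTU,JX)=275/6, d(FTU,RZ)=119/3, d(FTU,V)=41
5. join JX+RZ (d=135/4) ⇒ JRXZ; edges |JX|=95/8, |RZ|=59/8
  updated: d(FTU,JRXZ)=171/4, d(JRXZ,V)=171/4
6. join FTU+V (d=41) ⇒ FTUV; edges |FTU|=19/4, |V|=41/2
  updated: d(FTUV,JRXZ)=171/4
7. join FTUV+JRXZ (d=171/4) ⇒ FJRTUVXZ; edges |FTUV|=7/8, |JRXZ|=9/2
final tree: (((F:63/4,(T:3/2,U:3/2):57/4):19/4,V:41/2):7/8,((J:5,X:5):95/8,(R:19/2,Z:19/2):59/8):9/2)
total length: 895/8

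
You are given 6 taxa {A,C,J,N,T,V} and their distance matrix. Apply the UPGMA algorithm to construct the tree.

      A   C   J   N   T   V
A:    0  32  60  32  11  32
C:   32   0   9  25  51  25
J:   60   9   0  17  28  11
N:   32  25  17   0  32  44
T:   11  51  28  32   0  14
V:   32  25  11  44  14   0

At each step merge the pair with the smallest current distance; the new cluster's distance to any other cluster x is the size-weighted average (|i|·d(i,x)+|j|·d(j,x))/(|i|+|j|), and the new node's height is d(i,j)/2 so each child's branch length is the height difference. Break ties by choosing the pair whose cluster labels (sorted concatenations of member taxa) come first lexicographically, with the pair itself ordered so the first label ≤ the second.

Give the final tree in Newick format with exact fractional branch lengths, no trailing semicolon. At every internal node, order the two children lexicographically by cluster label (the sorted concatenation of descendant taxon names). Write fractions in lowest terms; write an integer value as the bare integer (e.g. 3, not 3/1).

((A:11/2,T:11/2):193/16,(((C:9/2,J:9/2):9/2,V:9):16/3,N:43/3):155/48)

iteration 1: select C,J (d=9); attach at lengths (9/2, 9/2); label the merged cluster CJ
  updated: d(A,CJ)=46, d(CJ,N)=21, d(CJ,T)=79/2, d(CJ,V)=18
iteration 2: select A,T (d=11); attach at lengths (11/2, 11/2); label the merged cluster AT
  updated: d(AT,CJ)=171/4, d(AT,N)=32, d(AT,V)=23
iteration 3: select CJ,V (d=18); attach at lengths (9/2, 9); label the merged cluster CJV
  updated: d(AT,CJV)=217/6, d(CJV,N)=86/3
iteration 4: select CJV,N (d=86/3); attach at lengths (16/3, 43/3); label the merged cluster CJNV
  updated: d(AT,CJNV)=281/8
iteration 5: select AT,CJNV (d=281/8); attach at lengths (193/16, 155/48); label the merged cluster ACJNTV
final tree: ((A:11/2,T:11/2):193/16,(((C:9/2,J:9/2):9/2,V:9):16/3,N:43/3):155/48)
total length: 1643/24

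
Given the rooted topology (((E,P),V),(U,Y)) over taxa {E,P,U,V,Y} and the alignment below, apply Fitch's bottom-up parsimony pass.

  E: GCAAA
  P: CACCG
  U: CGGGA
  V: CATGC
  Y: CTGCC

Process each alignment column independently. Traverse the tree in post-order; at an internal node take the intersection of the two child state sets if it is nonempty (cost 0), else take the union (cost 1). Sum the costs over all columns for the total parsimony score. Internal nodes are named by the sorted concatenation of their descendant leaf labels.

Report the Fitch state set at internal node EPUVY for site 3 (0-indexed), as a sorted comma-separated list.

site 0, node EP: E={G} ∪ P={C} → {C,G} (+1)
site 0, node EPV: EP={C,G} ∩ V={C} → {C} (+0)
site 0, node UY: U={C} ∩ Y={C} → {C} (+0)
site 0, node EPUVY: EPV={C} ∩ UY={C} → {C} (+0)
site 1, node EP: E={C} ∪ P={A} → {A,C} (+1)
site 1, node EPV: EP={A,C} ∩ V={A} → {A} (+0)
site 1, node UY: U={G} ∪ Y={T} → {G,T} (+1)
site 1, node EPUVY: EPV={A} ∪ UY={G,T} → {A,G,T} (+1)
site 2, node EP: E={A} ∪ P={C} → {A,C} (+1)
site 2, node EPV: EP={A,C} ∪ V={T} → {A,C,T} (+1)
site 2, node UY: U={G} ∩ Y={G} → {G} (+0)
site 2, node EPUVY: EPV={A,C,T} ∪ UY={G} → {A,C,G,T} (+1)
site 3, node EP: E={A} ∪ P={C} → {A,C} (+1)
site 3, node EPV: EP={A,C} ∪ V={G} → {A,C,G} (+1)
site 3, node UY: U={G} ∪ Y={C} → {C,G} (+1)
site 3, node EPUVY: EPV={A,C,G} ∩ UY={C,G} → {C,G} (+0)
site 4, node EP: E={A} ∪ P={G} → {A,G} (+1)
site 4, node EPV: EP={A,G} ∪ V={C} → {A,C,G} (+1)
site 4, node UY: U={A} ∪ Y={C} → {A,C} (+1)
site 4, node EPUVY: EPV={A,C,G} ∩ UY={A,C} → {A,C} (+0)
per-site changes: [1, 3, 3, 3, 3]; total = 13

C,G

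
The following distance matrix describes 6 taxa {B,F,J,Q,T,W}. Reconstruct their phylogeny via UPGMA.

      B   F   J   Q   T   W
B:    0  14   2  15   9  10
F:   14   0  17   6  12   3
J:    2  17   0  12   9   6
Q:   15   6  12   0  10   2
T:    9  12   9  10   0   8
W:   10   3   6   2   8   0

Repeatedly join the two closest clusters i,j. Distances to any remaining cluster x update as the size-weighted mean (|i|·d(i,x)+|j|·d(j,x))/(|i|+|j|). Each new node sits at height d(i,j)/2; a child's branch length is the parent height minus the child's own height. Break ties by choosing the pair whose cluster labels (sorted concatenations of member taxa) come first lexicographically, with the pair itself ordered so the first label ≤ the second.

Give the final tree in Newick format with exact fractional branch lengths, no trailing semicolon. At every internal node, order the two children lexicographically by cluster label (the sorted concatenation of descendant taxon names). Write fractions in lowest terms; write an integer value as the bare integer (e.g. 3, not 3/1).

step 1: merge (B,J) at d=2; branch lengths B→1, J→1; new cluster BJ
  updated: d(BJ,F)=31/2, d(BJ,Q)=27/2, d(BJ,T)=9, d(BJ,W)=8
step 2: merge (Q,W) at d=2; branch lengths Q→1, W→1; new cluster QW
  updated: d(BJ,QW)=43/4, d(F,QW)=9/2, d(QW,T)=9
step 3: merge (F,QW) at d=9/2; branch lengths F→9/4, QW→5/4; new cluster FQW
  updated: d(BJ,FQW)=37/3, d(FQW,T)=10
step 4: merge (BJ,T) at d=9; branch lengths BJ→7/2, T→9/2; new cluster BJT
  updated: d(BJT,FQW)=104/9
step 5: merge (BJT,FQW) at d=104/9; branch lengths BJT→23/18, FQW→127/36; new cluster BFJQTW
final tree: (((B:1,J:1):7/2,T:9/2):23/18,(F:9/4,(Q:1,W:1):5/4):127/36)
total length: 731/36

(((B:1,J:1):7/2,T:9/2):23/18,(F:9/4,(Q:1,W:1):5/4):127/36)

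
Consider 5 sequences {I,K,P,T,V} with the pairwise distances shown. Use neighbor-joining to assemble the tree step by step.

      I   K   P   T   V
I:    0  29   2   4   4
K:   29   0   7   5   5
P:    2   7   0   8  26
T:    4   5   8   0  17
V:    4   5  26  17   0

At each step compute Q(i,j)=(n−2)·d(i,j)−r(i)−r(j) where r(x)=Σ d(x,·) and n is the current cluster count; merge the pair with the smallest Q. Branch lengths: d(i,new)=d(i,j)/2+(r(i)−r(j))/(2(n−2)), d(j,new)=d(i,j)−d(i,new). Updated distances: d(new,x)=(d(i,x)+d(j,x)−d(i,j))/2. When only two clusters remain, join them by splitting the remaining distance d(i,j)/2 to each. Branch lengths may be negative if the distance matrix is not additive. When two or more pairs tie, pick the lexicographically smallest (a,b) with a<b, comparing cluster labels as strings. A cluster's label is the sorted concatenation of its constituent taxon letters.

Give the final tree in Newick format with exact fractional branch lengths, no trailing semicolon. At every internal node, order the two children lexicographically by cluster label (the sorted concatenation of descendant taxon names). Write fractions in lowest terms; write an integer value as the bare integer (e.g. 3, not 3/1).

1. join K+V (d=5, Q=-83) ⇒ KV; edges |K|=3/2, |V|=7/2
  updated: d(I,KV)=14, d(KV,P)=14, d(KV,T)=17/2
2. join I+P (d=2, Q=-40) ⇒ IP; edges |I|=0, |P|=2
  updated: d(IP,KV)=13, d(IP,T)=5
3. join IP+KV (d=13, Q=-53/2) ⇒ IKPV; edges |IP|=19/4, |KV|=33/4
  updated: d(IKPV,T)=1/4
4. join IKPV+T (d=1/4) ⇒ IKPTV; edges |IKPV|=1/8, |T|=1/8
final tree: (((I:0,P:2):19/4,(K:3/2,V:7/2):33/4):1/8,T:1/8)
total length: 81/4

(((I:0,P:2):19/4,(K:3/2,V:7/2):33/4):1/8,T:1/8)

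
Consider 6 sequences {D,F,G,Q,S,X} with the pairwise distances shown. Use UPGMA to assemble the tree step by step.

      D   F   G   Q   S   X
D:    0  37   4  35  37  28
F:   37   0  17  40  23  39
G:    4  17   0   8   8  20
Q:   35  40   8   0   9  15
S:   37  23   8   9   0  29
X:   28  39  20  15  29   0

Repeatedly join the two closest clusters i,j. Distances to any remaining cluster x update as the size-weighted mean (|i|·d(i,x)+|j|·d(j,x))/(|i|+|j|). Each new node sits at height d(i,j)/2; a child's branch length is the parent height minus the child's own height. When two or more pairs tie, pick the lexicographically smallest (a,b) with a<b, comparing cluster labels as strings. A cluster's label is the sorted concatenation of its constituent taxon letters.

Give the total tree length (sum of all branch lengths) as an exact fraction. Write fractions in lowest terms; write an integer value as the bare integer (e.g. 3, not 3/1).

step 1: merge (D,G) at d=4; branch lengths D→2, G→2; new cluster DG
  updated: d(DG,F)=27, d(DG,Q)=43/2, d(DG,S)=45/2, d(DG,X)=24
step 2: merge (Q,S) at d=9; branch lengths Q→9/2, S→9/2; new cluster QS
  updated: d(DG,QS)=22, d(F,QS)=63/2, d(QS,X)=22
step 3: merge (DG,QS) at d=22; branch lengths DG→9, QS→13/2; new cluster DGQS
  updated: d(DGQS,F)=117/4, d(DGQS,X)=23
step 4: merge (DGQS,X) at d=23; branch lengths DGQS→1/2, X→23/2; new cluster DGQSX
  updated: d(DGQSX,F)=156/5
step 5: merge (DGQSX,F) at d=156/5; branch lengths DGQSX→41/10, F→78/5; new cluster DFGQSX
final tree: ((((D:2,G:2):9,(Q:9/2,S:9/2):13/2):1/2,X:23/2):41/10,F:78/5)
total length: 301/5

301/5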